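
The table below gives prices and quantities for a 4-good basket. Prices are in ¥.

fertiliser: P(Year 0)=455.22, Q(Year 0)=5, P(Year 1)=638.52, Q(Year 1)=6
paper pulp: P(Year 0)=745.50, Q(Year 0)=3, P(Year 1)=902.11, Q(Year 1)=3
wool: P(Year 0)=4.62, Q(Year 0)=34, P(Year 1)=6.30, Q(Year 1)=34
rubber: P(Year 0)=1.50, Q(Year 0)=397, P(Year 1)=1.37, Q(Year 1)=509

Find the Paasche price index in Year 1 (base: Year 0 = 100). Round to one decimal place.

126.5

Paasche price index uses current-period quantities as weights.
ΣP(Year 1)·Q(Year 1) = 638.52×6 + 902.11×3 + 6.30×34 + 1.37×509 = 3831.12 + 2706.33 + 214.2 + 697.33 = 7448.98
ΣP(Year 0)·Q(Year 1) = 455.22×6 + 745.50×3 + 4.62×34 + 1.50×509 = 2731.32 + 2236.5 + 157.08 + 763.5 = 5888.4
Index = 7448.98 / 5888.4 × 100 = 126.5026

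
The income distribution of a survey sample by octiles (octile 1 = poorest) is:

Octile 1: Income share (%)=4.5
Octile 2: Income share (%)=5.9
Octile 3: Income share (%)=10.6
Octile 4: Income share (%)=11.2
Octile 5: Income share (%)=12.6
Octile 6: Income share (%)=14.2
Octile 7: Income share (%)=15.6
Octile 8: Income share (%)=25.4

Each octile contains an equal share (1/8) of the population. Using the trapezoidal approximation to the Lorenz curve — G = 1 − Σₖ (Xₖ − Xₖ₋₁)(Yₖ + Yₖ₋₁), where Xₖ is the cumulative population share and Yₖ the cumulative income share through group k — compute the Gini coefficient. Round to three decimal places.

Cumulative income shares Yₖ: 0.0450, 0.1040, 0.2100, 0.3220, 0.4480, 0.5900, 0.7460, 1.0000
Σ (Xₖ−Xₖ₋₁)(Yₖ+Yₖ₋₁) = (1/8)(0.0450+0.0000) + (1/8)(0.1040+0.0450) + (1/8)(0.2100+0.1040) + (1/8)(0.3220+0.2100) + (1/8)(0.4480+0.3220) + (1/8)(0.5900+0.4480) + (1/8)(0.7460+0.5900) + (1/8)(1.0000+0.7460)
  = 0.0056 + 0.0186 + 0.0393 + 0.0665 + 0.0963 + 0.1298 + 0.1670 + 0.2182 = 0.7412
G = 1 − 0.7412 = 0.2588

0.259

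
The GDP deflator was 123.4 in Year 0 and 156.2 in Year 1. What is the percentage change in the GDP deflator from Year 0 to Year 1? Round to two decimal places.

26.58%

Change = (156.2 − 123.4) / 123.4 × 100
       = 32.8 / 123.4 × 100 = 26.5802%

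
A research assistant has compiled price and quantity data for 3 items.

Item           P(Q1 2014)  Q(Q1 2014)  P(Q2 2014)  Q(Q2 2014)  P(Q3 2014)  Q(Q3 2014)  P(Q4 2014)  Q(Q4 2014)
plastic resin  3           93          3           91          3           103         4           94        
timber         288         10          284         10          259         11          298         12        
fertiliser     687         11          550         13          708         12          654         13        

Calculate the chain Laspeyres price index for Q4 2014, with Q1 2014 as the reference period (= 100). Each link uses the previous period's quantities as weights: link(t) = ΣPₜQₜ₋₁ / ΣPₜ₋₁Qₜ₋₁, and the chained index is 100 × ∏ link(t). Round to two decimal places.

99.60

Link Q1 2014→Q2 2014:
ΣP(Q2 2014)Q(Q1 2014) = 3×93 + 284×10 + 550×11 = 279 + 2840 + 6050 = 9169
ΣP(Q1 2014)Q(Q1 2014) = 3×93 + 288×10 + 687×11 = 279 + 2880 + 7557 = 10716
link = 9169/10716 = 0.855636
Link Q2 2014→Q3 2014:
ΣP(Q3 2014)Q(Q2 2014) = 3×91 + 259×10 + 708×13 = 273 + 2590 + 9204 = 12067
ΣP(Q2 2014)Q(Q2 2014) = 3×91 + 284×10 + 550×13 = 273 + 2840 + 7150 = 10263
link = 12067/10263 = 1.175777
Link Q3 2014→Q4 2014:
ΣP(Q4 2014)Q(Q3 2014) = 4×103 + 298×11 + 654×12 = 412 + 3278 + 7848 = 11538
ΣP(Q3 2014)Q(Q3 2014) = 3×103 + 259×11 + 708×12 = 309 + 2849 + 8496 = 11654
link = 11538/11654 = 0.990046
Chained index = 100 × 0.855636 × 1.175777 × 0.990046 = 99.6024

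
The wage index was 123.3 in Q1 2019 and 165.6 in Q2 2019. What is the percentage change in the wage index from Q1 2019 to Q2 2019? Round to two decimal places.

34.31%

Change = (165.6 − 123.3) / 123.3 × 100
       = 42.3 / 123.3 × 100 = 34.3066%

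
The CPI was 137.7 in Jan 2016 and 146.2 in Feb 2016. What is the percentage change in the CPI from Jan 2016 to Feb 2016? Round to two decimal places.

Change = (146.2 − 137.7) / 137.7 × 100
       = 8.5 / 137.7 × 100 = 6.1728%

6.17%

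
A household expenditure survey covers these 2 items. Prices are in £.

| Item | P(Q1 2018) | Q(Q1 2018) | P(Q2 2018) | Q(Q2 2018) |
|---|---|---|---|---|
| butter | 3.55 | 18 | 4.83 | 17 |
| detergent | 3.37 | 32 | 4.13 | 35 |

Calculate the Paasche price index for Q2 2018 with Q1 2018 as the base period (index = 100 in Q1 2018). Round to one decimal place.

127.1

Paasche price index uses current-period quantities as weights.
ΣP(Q2 2018)·Q(Q2 2018) = 4.83×17 + 4.13×35 = 82.11 + 144.55 = 226.66
ΣP(Q1 2018)·Q(Q2 2018) = 3.55×17 + 3.37×35 = 60.35 + 117.95 = 178.3
Index = 226.66 / 178.3 × 100 = 127.1228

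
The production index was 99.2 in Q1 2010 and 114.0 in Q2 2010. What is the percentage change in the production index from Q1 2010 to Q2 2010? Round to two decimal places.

Change = (114.0 − 99.2) / 99.2 × 100
       = 14.8 / 99.2 × 100 = 14.9194%

14.92%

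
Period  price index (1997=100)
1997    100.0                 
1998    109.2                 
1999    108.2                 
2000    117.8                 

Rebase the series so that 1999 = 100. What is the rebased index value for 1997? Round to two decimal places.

Rebased(1997) = 100.0 / 108.2 × 100 = 92.4214

92.42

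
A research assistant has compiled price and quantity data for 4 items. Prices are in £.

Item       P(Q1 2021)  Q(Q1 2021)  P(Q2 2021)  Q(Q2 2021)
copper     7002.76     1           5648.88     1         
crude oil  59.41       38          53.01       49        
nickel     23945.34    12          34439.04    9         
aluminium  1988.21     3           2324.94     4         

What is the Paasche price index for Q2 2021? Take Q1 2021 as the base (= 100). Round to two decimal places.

140.33

Paasche price index uses current-period quantities as weights.
ΣP(Q2 2021)·Q(Q2 2021) = 5648.88×1 + 53.01×49 + 34439.04×9 + 2324.94×4 = 5648.88 + 2597.49 + 309951.36 + 9299.76 = 327497.49
ΣP(Q1 2021)·Q(Q2 2021) = 7002.76×1 + 59.41×49 + 23945.34×9 + 1988.21×4 = 7002.76 + 2911.09 + 215508.06 + 7952.84 = 233374.75
Index = 327497.49 / 233374.75 × 100 = 140.3312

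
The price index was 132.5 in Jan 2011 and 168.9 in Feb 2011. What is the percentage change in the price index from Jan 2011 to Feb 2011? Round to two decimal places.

Change = (168.9 − 132.5) / 132.5 × 100
       = 36.4 / 132.5 × 100 = 27.4717%

27.47%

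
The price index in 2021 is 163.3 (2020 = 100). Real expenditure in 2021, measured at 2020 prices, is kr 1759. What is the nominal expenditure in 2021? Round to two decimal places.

2872.45

Nominal = Real × (Index/100) = 1759 × (163.3/100)
        = 1759 × 1.633 = 2872.4470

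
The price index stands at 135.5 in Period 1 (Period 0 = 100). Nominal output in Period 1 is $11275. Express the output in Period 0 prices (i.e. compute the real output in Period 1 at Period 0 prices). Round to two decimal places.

Real = Nominal ÷ (Index/100) = 11275 ÷ (135.5/100)
     = 11275 ÷ 1.355 = 8321.0332

8321.03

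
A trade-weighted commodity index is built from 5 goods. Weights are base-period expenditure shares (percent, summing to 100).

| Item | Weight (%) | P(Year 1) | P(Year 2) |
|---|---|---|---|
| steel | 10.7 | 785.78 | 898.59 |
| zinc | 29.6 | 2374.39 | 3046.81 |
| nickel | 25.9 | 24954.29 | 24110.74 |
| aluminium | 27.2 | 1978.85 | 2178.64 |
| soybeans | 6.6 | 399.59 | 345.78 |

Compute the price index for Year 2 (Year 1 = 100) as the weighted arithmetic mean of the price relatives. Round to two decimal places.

110.90

steel: 10.7 × (898.59/785.78) = 10.7 × 1.143564 = 12.2361
zinc: 29.6 × (3046.81/2374.39) = 29.6 × 1.283197 = 37.9826
nickel: 25.9 × (24110.74/24954.29) = 25.9 × 0.966196 = 25.0245
aluminium: 27.2 × (2178.64/1978.85) = 27.2 × 1.100963 = 29.9462
soybeans: 6.6 × (345.78/399.59) = 6.6 × 0.865337 = 5.7112
Index = Σ wᵢ·(p₁ᵢ/p₀ᵢ) = 12.2361 + 37.9826 + 25.0245 + 29.9462 + 5.7112 = 110.9007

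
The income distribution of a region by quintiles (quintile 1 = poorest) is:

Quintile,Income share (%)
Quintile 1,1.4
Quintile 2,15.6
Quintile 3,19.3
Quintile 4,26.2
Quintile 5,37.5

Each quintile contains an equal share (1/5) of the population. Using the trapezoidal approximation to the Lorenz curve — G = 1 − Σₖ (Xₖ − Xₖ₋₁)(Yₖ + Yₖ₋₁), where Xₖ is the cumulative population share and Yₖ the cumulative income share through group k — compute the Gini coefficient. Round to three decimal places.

Cumulative income shares Yₖ: 0.0140, 0.1700, 0.3630, 0.6250, 1.0000
Σ (Xₖ−Xₖ₋₁)(Yₖ+Yₖ₋₁) = (1/5)(0.0140+0.0000) + (1/5)(0.1700+0.0140) + (1/5)(0.3630+0.1700) + (1/5)(0.6250+0.3630) + (1/5)(1.0000+0.6250)
  = 0.0028 + 0.0368 + 0.1066 + 0.1976 + 0.3250 = 0.6688
G = 1 − 0.6688 = 0.3312

0.331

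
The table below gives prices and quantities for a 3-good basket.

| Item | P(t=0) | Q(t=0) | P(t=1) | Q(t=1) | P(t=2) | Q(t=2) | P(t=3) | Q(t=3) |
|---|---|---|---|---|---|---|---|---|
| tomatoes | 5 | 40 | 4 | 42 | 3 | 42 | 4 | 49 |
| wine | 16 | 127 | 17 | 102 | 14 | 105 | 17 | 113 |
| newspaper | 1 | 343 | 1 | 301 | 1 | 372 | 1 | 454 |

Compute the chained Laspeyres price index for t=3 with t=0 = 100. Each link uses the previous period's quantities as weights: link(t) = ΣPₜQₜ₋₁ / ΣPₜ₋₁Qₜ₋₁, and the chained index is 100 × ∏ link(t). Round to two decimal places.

102.84

Link t=0→t=1:
ΣP(t=1)Q(t=0) = 4×40 + 17×127 + 1×343 = 160 + 2159 + 343 = 2662
ΣP(t=0)Q(t=0) = 5×40 + 16×127 + 1×343 = 200 + 2032 + 343 = 2575
link = 2662/2575 = 1.033786
Link t=1→t=2:
ΣP(t=2)Q(t=1) = 3×42 + 14×102 + 1×301 = 126 + 1428 + 301 = 1855
ΣP(t=1)Q(t=1) = 4×42 + 17×102 + 1×301 = 168 + 1734 + 301 = 2203
link = 1855/2203 = 0.842034
Link t=2→t=3:
ΣP(t=3)Q(t=2) = 4×42 + 17×105 + 1×372 = 168 + 1785 + 372 = 2325
ΣP(t=2)Q(t=2) = 3×42 + 14×105 + 1×372 = 126 + 1470 + 372 = 1968
link = 2325/1968 = 1.181402
Chained index = 100 × 1.033786 × 0.842034 × 1.181402 = 102.8391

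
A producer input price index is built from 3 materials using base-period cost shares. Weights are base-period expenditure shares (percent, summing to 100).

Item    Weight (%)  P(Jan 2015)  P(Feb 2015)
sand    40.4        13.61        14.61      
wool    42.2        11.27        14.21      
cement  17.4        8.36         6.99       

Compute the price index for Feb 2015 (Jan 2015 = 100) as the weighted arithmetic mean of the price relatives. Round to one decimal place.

sand: 40.4 × (14.61/13.61) = 40.4 × 1.073475 = 43.3684
wool: 42.2 × (14.21/11.27) = 42.2 × 1.260870 = 53.2087
cement: 17.4 × (6.99/8.36) = 17.4 × 0.836124 = 14.5486
Index = Σ wᵢ·(p₁ᵢ/p₀ᵢ) = 43.3684 + 53.2087 + 14.5486 = 111.1257

111.1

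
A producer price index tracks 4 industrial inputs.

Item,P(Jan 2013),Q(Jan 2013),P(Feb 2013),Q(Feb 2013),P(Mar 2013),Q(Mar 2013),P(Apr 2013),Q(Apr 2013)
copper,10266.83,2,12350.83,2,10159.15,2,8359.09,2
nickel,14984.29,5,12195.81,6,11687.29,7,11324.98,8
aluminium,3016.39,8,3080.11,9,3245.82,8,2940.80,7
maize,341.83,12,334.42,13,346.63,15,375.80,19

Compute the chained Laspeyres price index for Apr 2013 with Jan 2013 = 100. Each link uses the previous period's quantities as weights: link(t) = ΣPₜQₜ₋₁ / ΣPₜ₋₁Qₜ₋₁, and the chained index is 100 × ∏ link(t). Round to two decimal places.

82.93

Link Jan 2013→Feb 2013:
ΣP(Feb 2013)Q(Jan 2013) = 12350.83×2 + 12195.81×5 + 3080.11×8 + 334.42×12 = 24701.66 + 60979.05 + 24640.88 + 4013.04 = 114334.63
ΣP(Jan 2013)Q(Jan 2013) = 10266.83×2 + 14984.29×5 + 3016.39×8 + 341.83×12 = 20533.66 + 74921.45 + 24131.12 + 4101.96 = 123688.19
link = 114334.63/123688.19 = 0.924378
Link Feb 2013→Mar 2013:
ΣP(Mar 2013)Q(Feb 2013) = 10159.15×2 + 11687.29×6 + 3245.82×9 + 346.63×13 = 20318.3 + 70123.74 + 29212.38 + 4506.19 = 124160.61
ΣP(Feb 2013)Q(Feb 2013) = 12350.83×2 + 12195.81×6 + 3080.11×9 + 334.42×13 = 24701.66 + 73174.86 + 27720.99 + 4347.46 = 129944.97
link = 124160.61/129944.97 = 0.955486
Link Mar 2013→Apr 2013:
ΣP(Apr 2013)Q(Mar 2013) = 8359.09×2 + 11324.98×7 + 2940.80×8 + 375.80×15 = 16718.18 + 79274.86 + 23526.4 + 5637 = 125156.44
ΣP(Mar 2013)Q(Mar 2013) = 10159.15×2 + 11687.29×7 + 3245.82×8 + 346.63×15 = 20318.3 + 81811.03 + 25966.56 + 5199.45 = 133295.34
link = 125156.44/133295.34 = 0.938941
Chained index = 100 × 0.924378 × 0.955486 × 0.938941 = 82.9301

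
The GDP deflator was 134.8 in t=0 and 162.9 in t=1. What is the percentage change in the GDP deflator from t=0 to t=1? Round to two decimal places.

Change = (162.9 − 134.8) / 134.8 × 100
       = 28.1 / 134.8 × 100 = 20.8457%

20.85%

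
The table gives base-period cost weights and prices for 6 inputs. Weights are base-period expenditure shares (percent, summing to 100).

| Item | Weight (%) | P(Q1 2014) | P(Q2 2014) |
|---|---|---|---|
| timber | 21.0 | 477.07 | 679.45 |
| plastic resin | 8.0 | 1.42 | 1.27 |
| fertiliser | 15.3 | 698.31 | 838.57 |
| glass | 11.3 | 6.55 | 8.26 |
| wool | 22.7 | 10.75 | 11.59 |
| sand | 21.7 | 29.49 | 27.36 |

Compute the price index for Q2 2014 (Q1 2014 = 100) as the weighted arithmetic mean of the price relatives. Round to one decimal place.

timber: 21.0 × (679.45/477.07) = 21.0 × 1.424214 = 29.9085
plastic resin: 8.0 × (1.27/1.42) = 8.0 × 0.894366 = 7.1549
fertiliser: 15.3 × (838.57/698.31) = 15.3 × 1.200856 = 18.3731
glass: 11.3 × (8.26/6.55) = 11.3 × 1.261069 = 14.2501
wool: 22.7 × (11.59/10.75) = 22.7 × 1.078140 = 24.4738
sand: 21.7 × (27.36/29.49) = 21.7 × 0.927772 = 20.1327
Index = Σ wᵢ·(p₁ᵢ/p₀ᵢ) = 29.9085 + 7.1549 + 18.3731 + 14.2501 + 24.4738 + 20.1327 = 114.2930

114.3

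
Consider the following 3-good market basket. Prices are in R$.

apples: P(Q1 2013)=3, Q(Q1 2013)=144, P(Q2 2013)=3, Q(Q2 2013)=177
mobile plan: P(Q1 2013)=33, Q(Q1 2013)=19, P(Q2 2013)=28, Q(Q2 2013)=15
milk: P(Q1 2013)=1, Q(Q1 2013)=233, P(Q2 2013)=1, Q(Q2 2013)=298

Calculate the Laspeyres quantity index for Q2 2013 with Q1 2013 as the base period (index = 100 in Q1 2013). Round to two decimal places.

Laspeyres quantity index uses base-period prices as weights.
ΣP(Q1 2013)·Q(Q2 2013) = 3×177 + 33×15 + 1×298 = 531 + 495 + 298 = 1324
ΣP(Q1 2013)·Q(Q1 2013) = 3×144 + 33×19 + 1×233 = 432 + 627 + 233 = 1292
Index = 1324 / 1292 × 100 = 102.4768

102.48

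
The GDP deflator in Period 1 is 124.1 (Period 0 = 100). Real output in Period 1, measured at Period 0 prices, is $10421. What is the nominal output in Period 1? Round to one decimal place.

12932.5

Nominal = Real × (Index/100) = 10421 × (124.1/100)
        = 10421 × 1.241 = 12932.4610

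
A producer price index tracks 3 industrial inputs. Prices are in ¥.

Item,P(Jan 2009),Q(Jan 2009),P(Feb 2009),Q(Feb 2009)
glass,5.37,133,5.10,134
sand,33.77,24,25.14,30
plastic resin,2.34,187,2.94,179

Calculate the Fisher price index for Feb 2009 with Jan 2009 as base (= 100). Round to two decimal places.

92.30

Laspeyres component (base-period weights):
ΣP(Feb 2009)Q(Jan 2009) = 5.10×133 + 25.14×24 + 2.94×187 = 678.3 + 603.36 + 549.78 = 1831.44
ΣP(Jan 2009)Q(Jan 2009) = 5.37×133 + 33.77×24 + 2.34×187 = 714.21 + 810.48 + 437.58 = 1962.27
L = 1831.44 / 1962.27 × 100 = 93.3327
Paasche component (current-period weights):
ΣP(Feb 2009)Q(Feb 2009) = 5.10×134 + 25.14×30 + 2.94×179 = 683.4 + 754.2 + 526.26 = 1963.86
ΣP(Jan 2009)Q(Feb 2009) = 5.37×134 + 33.77×30 + 2.34×179 = 719.58 + 1013.1 + 418.86 = 2151.54
P = 1963.86 / 2151.54 × 100 = 91.2769
Fisher = √(L × P) = √(93.3327 × 91.2769) = 92.2991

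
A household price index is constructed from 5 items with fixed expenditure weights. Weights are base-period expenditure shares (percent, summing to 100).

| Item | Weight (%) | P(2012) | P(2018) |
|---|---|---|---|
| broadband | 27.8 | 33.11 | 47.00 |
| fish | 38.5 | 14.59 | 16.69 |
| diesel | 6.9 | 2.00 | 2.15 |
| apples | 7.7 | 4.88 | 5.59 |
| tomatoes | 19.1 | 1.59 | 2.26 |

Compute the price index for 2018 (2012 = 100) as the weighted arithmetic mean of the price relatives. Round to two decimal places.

126.89

broadband: 27.8 × (47.00/33.11) = 27.8 × 1.419511 = 39.4624
fish: 38.5 × (16.69/14.59) = 38.5 × 1.143934 = 44.0415
diesel: 6.9 × (2.15/2.00) = 6.9 × 1.075000 = 7.4175
apples: 7.7 × (5.59/4.88) = 7.7 × 1.145492 = 8.8203
tomatoes: 19.1 × (2.26/1.59) = 19.1 × 1.421384 = 27.1484
Index = Σ wᵢ·(p₁ᵢ/p₀ᵢ) = 39.4624 + 44.0415 + 7.4175 + 8.8203 + 27.1484 = 126.8901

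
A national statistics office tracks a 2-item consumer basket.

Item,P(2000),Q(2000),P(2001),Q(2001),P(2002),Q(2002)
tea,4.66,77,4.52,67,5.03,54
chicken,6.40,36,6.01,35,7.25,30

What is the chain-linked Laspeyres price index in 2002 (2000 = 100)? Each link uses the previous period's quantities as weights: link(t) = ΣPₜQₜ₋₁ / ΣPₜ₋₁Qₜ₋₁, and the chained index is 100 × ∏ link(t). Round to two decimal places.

110.27

Link 2000→2001:
ΣP(2001)Q(2000) = 4.52×77 + 6.01×36 = 348.04 + 216.36 = 564.4
ΣP(2000)Q(2000) = 4.66×77 + 6.40×36 = 358.82 + 230.4 = 589.22
link = 564.4/589.22 = 0.957877
Link 2001→2002:
ΣP(2002)Q(2001) = 5.03×67 + 7.25×35 = 337.01 + 253.75 = 590.76
ΣP(2001)Q(2001) = 4.52×67 + 6.01×35 = 302.84 + 210.35 = 513.19
link = 590.76/513.19 = 1.151153
Chained index = 100 × 0.957877 × 1.151153 = 110.2662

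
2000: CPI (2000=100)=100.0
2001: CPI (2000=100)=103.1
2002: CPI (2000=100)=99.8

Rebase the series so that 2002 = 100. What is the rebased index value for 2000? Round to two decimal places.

100.20

Rebased(2000) = 100.0 / 99.8 × 100 = 100.2004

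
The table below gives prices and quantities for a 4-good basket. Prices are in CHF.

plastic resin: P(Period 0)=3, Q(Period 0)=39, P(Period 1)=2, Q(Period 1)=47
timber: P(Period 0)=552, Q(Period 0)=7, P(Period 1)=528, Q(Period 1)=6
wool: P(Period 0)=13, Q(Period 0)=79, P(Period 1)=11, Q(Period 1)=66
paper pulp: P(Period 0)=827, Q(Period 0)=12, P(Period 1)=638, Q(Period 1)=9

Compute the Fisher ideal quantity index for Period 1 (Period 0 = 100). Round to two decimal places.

78.91

Laspeyres component (base-period weights):
ΣP(Period 0)Q(Period 1) = 3×47 + 552×6 + 13×66 + 827×9 = 141 + 3312 + 858 + 7443 = 11754
ΣP(Period 0)Q(Period 0) = 3×39 + 552×7 + 13×79 + 827×12 = 117 + 3864 + 1027 + 9924 = 14932
L = 11754 / 14932 × 100 = 78.7168
Paasche component (current-period weights):
ΣP(Period 1)Q(Period 1) = 2×47 + 528×6 + 11×66 + 638×9 = 94 + 3168 + 726 + 5742 = 9730
ΣP(Period 1)Q(Period 0) = 2×39 + 528×7 + 11×79 + 638×12 = 78 + 3696 + 869 + 7656 = 12299
P = 9730 / 12299 × 100 = 79.1121
Fisher = √(L × P) = √(78.7168 × 79.1121) = 78.9142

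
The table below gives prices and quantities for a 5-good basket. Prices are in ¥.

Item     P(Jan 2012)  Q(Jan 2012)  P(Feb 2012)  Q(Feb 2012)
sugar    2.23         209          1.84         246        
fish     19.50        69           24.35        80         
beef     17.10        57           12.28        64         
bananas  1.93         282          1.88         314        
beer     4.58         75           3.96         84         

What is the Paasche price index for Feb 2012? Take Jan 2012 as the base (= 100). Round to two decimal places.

Paasche price index uses current-period quantities as weights.
ΣP(Feb 2012)·Q(Feb 2012) = 1.84×246 + 24.35×80 + 12.28×64 + 1.88×314 + 3.96×84 = 452.64 + 1948 + 785.92 + 590.32 + 332.64 = 4109.52
ΣP(Jan 2012)·Q(Feb 2012) = 2.23×246 + 19.50×80 + 17.10×64 + 1.93×314 + 4.58×84 = 548.58 + 1560 + 1094.4 + 606.02 + 384.72 = 4193.72
Index = 4109.52 / 4193.72 × 100 = 97.9922

97.99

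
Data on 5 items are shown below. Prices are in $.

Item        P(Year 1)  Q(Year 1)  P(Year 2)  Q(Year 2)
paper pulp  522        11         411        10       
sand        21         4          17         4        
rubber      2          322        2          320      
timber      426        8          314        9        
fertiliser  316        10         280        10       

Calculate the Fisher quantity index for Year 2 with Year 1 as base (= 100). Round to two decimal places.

Laspeyres component (base-period weights):
ΣP(Year 1)Q(Year 2) = 522×10 + 21×4 + 2×320 + 426×9 + 316×10 = 5220 + 84 + 640 + 3834 + 3160 = 12938
ΣP(Year 1)Q(Year 1) = 522×11 + 21×4 + 2×322 + 426×8 + 316×10 = 5742 + 84 + 644 + 3408 + 3160 = 13038
L = 12938 / 13038 × 100 = 99.2330
Paasche component (current-period weights):
ΣP(Year 2)Q(Year 2) = 411×10 + 17×4 + 2×320 + 314×9 + 280×10 = 4110 + 68 + 640 + 2826 + 2800 = 10444
ΣP(Year 2)Q(Year 1) = 411×11 + 17×4 + 2×322 + 314×8 + 280×10 = 4521 + 68 + 644 + 2512 + 2800 = 10545
P = 10444 / 10545 × 100 = 99.0422
Fisher = √(L × P) = √(99.2330 × 99.0422) = 99.1376

99.14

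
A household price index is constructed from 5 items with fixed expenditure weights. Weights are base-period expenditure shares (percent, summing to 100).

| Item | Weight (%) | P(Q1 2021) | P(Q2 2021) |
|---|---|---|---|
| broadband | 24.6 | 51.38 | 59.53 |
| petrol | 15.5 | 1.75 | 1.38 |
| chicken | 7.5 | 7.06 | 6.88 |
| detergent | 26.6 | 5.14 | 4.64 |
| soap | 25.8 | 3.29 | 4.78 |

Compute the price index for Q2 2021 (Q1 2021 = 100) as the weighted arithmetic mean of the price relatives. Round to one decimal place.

109.5

broadband: 24.6 × (59.53/51.38) = 24.6 × 1.158622 = 28.5021
petrol: 15.5 × (1.38/1.75) = 15.5 × 0.788571 = 12.2229
chicken: 7.5 × (6.88/7.06) = 7.5 × 0.974504 = 7.3088
detergent: 26.6 × (4.64/5.14) = 26.6 × 0.902724 = 24.0125
soap: 25.8 × (4.78/3.29) = 25.8 × 1.452888 = 37.4845
Index = Σ wᵢ·(p₁ᵢ/p₀ᵢ) = 28.5021 + 12.2229 + 7.3088 + 24.0125 + 37.4845 = 109.5307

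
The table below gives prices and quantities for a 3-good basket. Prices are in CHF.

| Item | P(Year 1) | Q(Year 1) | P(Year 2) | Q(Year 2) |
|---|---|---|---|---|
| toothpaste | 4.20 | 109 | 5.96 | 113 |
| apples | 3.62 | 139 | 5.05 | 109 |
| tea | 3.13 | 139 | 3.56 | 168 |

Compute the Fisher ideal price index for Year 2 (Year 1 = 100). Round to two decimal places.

131.43

Laspeyres component (base-period weights):
ΣP(Year 2)Q(Year 1) = 5.96×109 + 5.05×139 + 3.56×139 = 649.64 + 701.95 + 494.84 = 1846.43
ΣP(Year 1)Q(Year 1) = 4.20×109 + 3.62×139 + 3.13×139 = 457.8 + 503.18 + 435.07 = 1396.05
L = 1846.43 / 1396.05 × 100 = 132.2610
Paasche component (current-period weights):
ΣP(Year 2)Q(Year 2) = 5.96×113 + 5.05×109 + 3.56×168 = 673.48 + 550.45 + 598.08 = 1822.01
ΣP(Year 1)Q(Year 2) = 4.20×113 + 3.62×109 + 3.13×168 = 474.6 + 394.58 + 525.84 = 1395.02
P = 1822.01 / 1395.02 × 100 = 130.6082
Fisher = √(L × P) = √(132.2610 × 130.6082) = 131.4320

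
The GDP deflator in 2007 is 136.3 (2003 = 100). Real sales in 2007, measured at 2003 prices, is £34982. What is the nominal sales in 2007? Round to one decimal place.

47680.5

Nominal = Real × (Index/100) = 34982 × (136.3/100)
        = 34982 × 1.363 = 47680.4660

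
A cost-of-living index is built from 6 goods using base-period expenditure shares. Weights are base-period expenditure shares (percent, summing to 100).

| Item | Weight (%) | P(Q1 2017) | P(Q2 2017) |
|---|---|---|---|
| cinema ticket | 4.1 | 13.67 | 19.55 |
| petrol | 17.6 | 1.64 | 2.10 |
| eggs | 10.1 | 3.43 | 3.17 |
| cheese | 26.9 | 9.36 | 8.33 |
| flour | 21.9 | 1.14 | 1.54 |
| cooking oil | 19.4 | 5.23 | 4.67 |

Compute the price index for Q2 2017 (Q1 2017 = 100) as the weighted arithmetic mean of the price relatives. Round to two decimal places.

cinema ticket: 4.1 × (19.55/13.67) = 4.1 × 1.430139 = 5.8636
petrol: 17.6 × (2.10/1.64) = 17.6 × 1.280488 = 22.5366
eggs: 10.1 × (3.17/3.43) = 10.1 × 0.924198 = 9.3344
cheese: 26.9 × (8.33/9.36) = 26.9 × 0.889957 = 23.9399
flour: 21.9 × (1.54/1.14) = 21.9 × 1.350877 = 29.5842
cooking oil: 19.4 × (4.67/5.23) = 19.4 × 0.892925 = 17.3228
Index = Σ wᵢ·(p₁ᵢ/p₀ᵢ) = 5.8636 + 22.5366 + 9.3344 + 23.9399 + 29.5842 + 17.3228 = 108.5814

108.58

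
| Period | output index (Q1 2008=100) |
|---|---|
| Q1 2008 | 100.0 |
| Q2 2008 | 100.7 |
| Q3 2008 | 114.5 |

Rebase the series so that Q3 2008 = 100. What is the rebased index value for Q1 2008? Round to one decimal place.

Rebased(Q1 2008) = 100.0 / 114.5 × 100 = 87.3362

87.3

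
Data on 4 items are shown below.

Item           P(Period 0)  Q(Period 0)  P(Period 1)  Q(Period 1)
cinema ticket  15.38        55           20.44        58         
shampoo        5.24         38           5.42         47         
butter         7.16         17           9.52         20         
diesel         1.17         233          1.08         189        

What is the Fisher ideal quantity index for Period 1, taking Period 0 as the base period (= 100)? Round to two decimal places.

104.81

Laspeyres component (base-period weights):
ΣP(Period 0)Q(Period 1) = 15.38×58 + 5.24×47 + 7.16×20 + 1.17×189 = 892.04 + 246.28 + 143.2 + 221.13 = 1502.65
ΣP(Period 0)Q(Period 0) = 15.38×55 + 5.24×38 + 7.16×17 + 1.17×233 = 845.9 + 199.12 + 121.72 + 272.61 = 1439.35
L = 1502.65 / 1439.35 × 100 = 104.3978
Paasche component (current-period weights):
ΣP(Period 1)Q(Period 1) = 20.44×58 + 5.42×47 + 9.52×20 + 1.08×189 = 1185.52 + 254.74 + 190.4 + 204.12 = 1834.78
ΣP(Period 1)Q(Period 0) = 20.44×55 + 5.42×38 + 9.52×17 + 1.08×233 = 1124.2 + 205.96 + 161.84 + 251.64 = 1743.64
P = 1834.78 / 1743.64 × 100 = 105.2270
Fisher = √(L × P) = √(104.3978 × 105.2270) = 104.8116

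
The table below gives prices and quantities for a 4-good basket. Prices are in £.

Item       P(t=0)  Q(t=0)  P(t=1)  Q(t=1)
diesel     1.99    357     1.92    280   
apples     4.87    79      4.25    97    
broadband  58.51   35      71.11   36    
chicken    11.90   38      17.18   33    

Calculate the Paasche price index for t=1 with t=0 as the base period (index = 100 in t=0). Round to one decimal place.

115.5

Paasche price index uses current-period quantities as weights.
ΣP(t=1)·Q(t=1) = 1.92×280 + 4.25×97 + 71.11×36 + 17.18×33 = 537.6 + 412.25 + 2559.96 + 566.94 = 4076.75
ΣP(t=0)·Q(t=1) = 1.99×280 + 4.87×97 + 58.51×36 + 11.90×33 = 557.2 + 472.39 + 2106.36 + 392.7 = 3528.65
Index = 4076.75 / 3528.65 × 100 = 115.5329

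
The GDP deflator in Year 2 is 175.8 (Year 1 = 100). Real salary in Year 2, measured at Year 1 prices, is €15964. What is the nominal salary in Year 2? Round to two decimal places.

Nominal = Real × (Index/100) = 15964 × (175.8/100)
        = 15964 × 1.758 = 28064.7120

28064.71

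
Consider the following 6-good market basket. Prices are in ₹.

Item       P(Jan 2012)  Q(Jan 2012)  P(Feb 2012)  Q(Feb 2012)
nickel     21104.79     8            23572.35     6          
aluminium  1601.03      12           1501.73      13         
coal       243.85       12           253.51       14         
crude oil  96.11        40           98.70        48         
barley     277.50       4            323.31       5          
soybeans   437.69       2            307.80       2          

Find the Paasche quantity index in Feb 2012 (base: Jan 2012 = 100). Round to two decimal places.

79.57

Paasche quantity index uses current-period prices as weights.
ΣP(Feb 2012)·Q(Feb 2012) = 23572.35×6 + 1501.73×13 + 253.51×14 + 98.70×48 + 323.31×5 + 307.80×2 = 141434.1 + 19522.49 + 3549.14 + 4737.6 + 1616.55 + 615.6 = 171475.48
ΣP(Feb 2012)·Q(Jan 2012) = 23572.35×8 + 1501.73×12 + 253.51×12 + 98.70×40 + 323.31×4 + 307.80×2 = 188578.8 + 18020.76 + 3042.12 + 3948 + 1293.24 + 615.6 = 215498.52
Index = 171475.48 / 215498.52 × 100 = 79.5715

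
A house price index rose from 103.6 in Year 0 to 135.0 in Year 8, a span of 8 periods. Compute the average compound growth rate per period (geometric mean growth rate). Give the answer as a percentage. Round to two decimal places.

3.36%

Growth factor = (135.0/103.6)^(1/8) = (1.303089)^(1/8) = 1.033646
Growth rate = 1.033646 − 1 = 0.033646 = 3.3646%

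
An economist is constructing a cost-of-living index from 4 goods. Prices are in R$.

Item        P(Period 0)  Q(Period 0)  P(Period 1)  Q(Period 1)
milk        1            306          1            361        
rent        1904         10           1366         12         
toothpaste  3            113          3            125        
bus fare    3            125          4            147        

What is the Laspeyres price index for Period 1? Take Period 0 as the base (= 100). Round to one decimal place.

73.8

Laspeyres price index uses base-period quantities as weights.
ΣP(Period 1)·Q(Period 0) = 1×306 + 1366×10 + 3×113 + 4×125 = 306 + 13660 + 339 + 500 = 14805
ΣP(Period 0)·Q(Period 0) = 1×306 + 1904×10 + 3×113 + 3×125 = 306 + 19040 + 339 + 375 = 20060
Index = 14805 / 20060 × 100 = 73.8036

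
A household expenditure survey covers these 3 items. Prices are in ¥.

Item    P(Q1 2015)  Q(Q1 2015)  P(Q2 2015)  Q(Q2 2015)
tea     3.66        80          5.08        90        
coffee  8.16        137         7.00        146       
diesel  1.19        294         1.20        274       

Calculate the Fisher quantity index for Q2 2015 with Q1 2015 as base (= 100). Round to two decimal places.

Laspeyres component (base-period weights):
ΣP(Q1 2015)Q(Q2 2015) = 3.66×90 + 8.16×146 + 1.19×274 = 329.4 + 1191.36 + 326.06 = 1846.82
ΣP(Q1 2015)Q(Q1 2015) = 3.66×80 + 8.16×137 + 1.19×294 = 292.8 + 1117.92 + 349.86 = 1760.58
L = 1846.82 / 1760.58 × 100 = 104.8984
Paasche component (current-period weights):
ΣP(Q2 2015)Q(Q2 2015) = 5.08×90 + 7.00×146 + 1.20×274 = 457.2 + 1022 + 328.8 = 1808
ΣP(Q2 2015)Q(Q1 2015) = 5.08×80 + 7.00×137 + 1.20×294 = 406.4 + 959 + 352.8 = 1718.2
P = 1808 / 1718.2 × 100 = 105.2264
Fisher = √(L × P) = √(104.8984 × 105.2264) = 105.0623

105.06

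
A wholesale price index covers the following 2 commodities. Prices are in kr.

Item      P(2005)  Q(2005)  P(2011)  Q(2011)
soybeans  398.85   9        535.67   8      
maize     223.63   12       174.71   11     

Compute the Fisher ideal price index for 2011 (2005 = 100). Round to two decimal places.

Laspeyres component (base-period weights):
ΣP(2011)Q(2005) = 535.67×9 + 174.71×12 = 4821.03 + 2096.52 = 6917.55
ΣP(2005)Q(2005) = 398.85×9 + 223.63×12 = 3589.65 + 2683.56 = 6273.21
L = 6917.55 / 6273.21 × 100 = 110.2713
Paasche component (current-period weights):
ΣP(2011)Q(2011) = 535.67×8 + 174.71×11 = 4285.36 + 1921.81 = 6207.17
ΣP(2005)Q(2011) = 398.85×8 + 223.63×11 = 3190.8 + 2459.93 = 5650.73
P = 6207.17 / 5650.73 × 100 = 109.8472
Fisher = √(L × P) = √(110.2713 × 109.8472) = 110.0591

110.06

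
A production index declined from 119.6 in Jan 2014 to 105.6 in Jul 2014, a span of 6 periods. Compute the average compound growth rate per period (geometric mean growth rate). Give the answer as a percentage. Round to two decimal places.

Growth factor = (105.6/119.6)^(1/6) = (0.882943)^(1/6) = 0.979465
Growth rate = 0.979465 − 1 = -0.020535 = -2.0535%

-2.05%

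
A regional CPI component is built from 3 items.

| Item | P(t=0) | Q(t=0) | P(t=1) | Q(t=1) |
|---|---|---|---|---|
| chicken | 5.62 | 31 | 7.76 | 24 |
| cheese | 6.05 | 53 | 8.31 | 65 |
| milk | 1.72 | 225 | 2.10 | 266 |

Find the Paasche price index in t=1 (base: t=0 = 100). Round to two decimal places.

Paasche price index uses current-period quantities as weights.
ΣP(t=1)·Q(t=1) = 7.76×24 + 8.31×65 + 2.10×266 = 186.24 + 540.15 + 558.6 = 1284.99
ΣP(t=0)·Q(t=1) = 5.62×24 + 6.05×65 + 1.72×266 = 134.88 + 393.25 + 457.52 = 985.65
Index = 1284.99 / 985.65 × 100 = 130.3698

130.37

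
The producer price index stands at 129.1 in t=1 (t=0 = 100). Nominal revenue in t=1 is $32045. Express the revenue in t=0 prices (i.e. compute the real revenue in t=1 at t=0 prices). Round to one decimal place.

Real = Nominal ÷ (Index/100) = 32045 ÷ (129.1/100)
     = 32045 ÷ 1.291 = 24821.8435

24821.8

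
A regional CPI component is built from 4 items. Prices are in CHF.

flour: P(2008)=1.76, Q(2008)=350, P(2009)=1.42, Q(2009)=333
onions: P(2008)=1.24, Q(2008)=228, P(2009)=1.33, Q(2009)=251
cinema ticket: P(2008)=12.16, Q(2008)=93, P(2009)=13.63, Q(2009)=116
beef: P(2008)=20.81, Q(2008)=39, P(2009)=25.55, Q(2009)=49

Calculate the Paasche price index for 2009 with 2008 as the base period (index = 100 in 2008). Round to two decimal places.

109.38

Paasche price index uses current-period quantities as weights.
ΣP(2009)·Q(2009) = 1.42×333 + 1.33×251 + 13.63×116 + 25.55×49 = 472.86 + 333.83 + 1581.08 + 1251.95 = 3639.72
ΣP(2008)·Q(2009) = 1.76×333 + 1.24×251 + 12.16×116 + 20.81×49 = 586.08 + 311.24 + 1410.56 + 1019.69 = 3327.57
Index = 3639.72 / 3327.57 × 100 = 109.3807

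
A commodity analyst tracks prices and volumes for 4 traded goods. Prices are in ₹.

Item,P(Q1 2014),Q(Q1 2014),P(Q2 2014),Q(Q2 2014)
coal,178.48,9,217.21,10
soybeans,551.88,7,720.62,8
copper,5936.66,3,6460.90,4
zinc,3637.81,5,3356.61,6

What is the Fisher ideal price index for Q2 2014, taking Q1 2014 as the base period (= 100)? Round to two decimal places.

104.12

Laspeyres component (base-period weights):
ΣP(Q2 2014)Q(Q1 2014) = 217.21×9 + 720.62×7 + 6460.90×3 + 3356.61×5 = 1954.89 + 5044.34 + 19382.7 + 16783.05 = 43164.98
ΣP(Q1 2014)Q(Q1 2014) = 178.48×9 + 551.88×7 + 5936.66×3 + 3637.81×5 = 1606.32 + 3863.16 + 17809.98 + 18189.05 = 41468.51
L = 43164.98 / 41468.51 × 100 = 104.0910
Paasche component (current-period weights):
ΣP(Q2 2014)Q(Q2 2014) = 217.21×10 + 720.62×8 + 6460.90×4 + 3356.61×6 = 2172.1 + 5764.96 + 25843.6 + 20139.66 = 53920.32
ΣP(Q1 2014)Q(Q2 2014) = 178.48×10 + 551.88×8 + 5936.66×4 + 3637.81×6 = 1784.8 + 4415.04 + 23746.64 + 21826.86 = 51773.34
P = 53920.32 / 51773.34 × 100 = 104.1469
Fisher = √(L × P) = √(104.0910 × 104.1469) = 104.1189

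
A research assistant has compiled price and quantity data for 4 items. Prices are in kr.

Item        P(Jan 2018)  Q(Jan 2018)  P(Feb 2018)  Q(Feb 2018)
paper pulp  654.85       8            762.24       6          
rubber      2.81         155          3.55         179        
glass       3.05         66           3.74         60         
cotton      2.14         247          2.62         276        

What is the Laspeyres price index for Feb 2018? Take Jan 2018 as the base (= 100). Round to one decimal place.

117.8

Laspeyres price index uses base-period quantities as weights.
ΣP(Feb 2018)·Q(Jan 2018) = 762.24×8 + 3.55×155 + 3.74×66 + 2.62×247 = 6097.92 + 550.25 + 246.84 + 647.14 = 7542.15
ΣP(Jan 2018)·Q(Jan 2018) = 654.85×8 + 2.81×155 + 3.05×66 + 2.14×247 = 5238.8 + 435.55 + 201.3 + 528.58 = 6404.23
Index = 7542.15 / 6404.23 × 100 = 117.7683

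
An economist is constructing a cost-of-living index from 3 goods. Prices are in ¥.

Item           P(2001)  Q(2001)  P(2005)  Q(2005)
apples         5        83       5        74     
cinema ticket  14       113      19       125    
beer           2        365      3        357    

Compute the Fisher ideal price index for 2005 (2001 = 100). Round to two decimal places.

Laspeyres component (base-period weights):
ΣP(2005)Q(2001) = 5×83 + 19×113 + 3×365 = 415 + 2147 + 1095 = 3657
ΣP(2001)Q(2001) = 5×83 + 14×113 + 2×365 = 415 + 1582 + 730 = 2727
L = 3657 / 2727 × 100 = 134.1034
Paasche component (current-period weights):
ΣP(2005)Q(2005) = 5×74 + 19×125 + 3×357 = 370 + 2375 + 1071 = 3816
ΣP(2001)Q(2005) = 5×74 + 14×125 + 2×357 = 370 + 1750 + 714 = 2834
P = 3816 / 2834 × 100 = 134.6507
Fisher = √(L × P) = √(134.1034 × 134.6507) = 134.3768

134.38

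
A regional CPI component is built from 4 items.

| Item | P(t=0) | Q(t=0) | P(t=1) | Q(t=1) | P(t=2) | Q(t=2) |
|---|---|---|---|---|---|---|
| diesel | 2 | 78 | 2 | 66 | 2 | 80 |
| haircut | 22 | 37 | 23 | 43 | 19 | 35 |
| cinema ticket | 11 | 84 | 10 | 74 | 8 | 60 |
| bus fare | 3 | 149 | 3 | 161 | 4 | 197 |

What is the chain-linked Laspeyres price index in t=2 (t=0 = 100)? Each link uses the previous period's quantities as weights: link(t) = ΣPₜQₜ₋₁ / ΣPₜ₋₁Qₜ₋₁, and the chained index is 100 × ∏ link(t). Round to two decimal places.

91.35

Link t=0→t=1:
ΣP(t=1)Q(t=0) = 2×78 + 23×37 + 10×84 + 3×149 = 156 + 851 + 840 + 447 = 2294
ΣP(t=0)Q(t=0) = 2×78 + 22×37 + 11×84 + 3×149 = 156 + 814 + 924 + 447 = 2341
link = 2294/2341 = 0.979923
Link t=1→t=2:
ΣP(t=2)Q(t=1) = 2×66 + 19×43 + 8×74 + 4×161 = 132 + 817 + 592 + 644 = 2185
ΣP(t=1)Q(t=1) = 2×66 + 23×43 + 10×74 + 3×161 = 132 + 989 + 740 + 483 = 2344
link = 2185/2344 = 0.932167
Chained index = 100 × 0.979923 × 0.932167 = 91.3452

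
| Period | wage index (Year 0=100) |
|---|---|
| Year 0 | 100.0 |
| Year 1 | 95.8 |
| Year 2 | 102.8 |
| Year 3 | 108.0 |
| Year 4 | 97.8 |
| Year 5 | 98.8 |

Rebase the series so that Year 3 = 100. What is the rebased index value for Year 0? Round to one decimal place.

Rebased(Year 0) = 100.0 / 108.0 × 100 = 92.5926

92.6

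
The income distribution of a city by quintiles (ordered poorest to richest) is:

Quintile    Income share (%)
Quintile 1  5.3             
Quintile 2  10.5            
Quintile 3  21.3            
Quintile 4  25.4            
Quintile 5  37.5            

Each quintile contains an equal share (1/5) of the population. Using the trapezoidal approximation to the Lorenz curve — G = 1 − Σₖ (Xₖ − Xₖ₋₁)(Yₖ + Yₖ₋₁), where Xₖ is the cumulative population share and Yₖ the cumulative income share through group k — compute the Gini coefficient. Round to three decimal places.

0.317

Cumulative income shares Yₖ: 0.0530, 0.1580, 0.3710, 0.6250, 1.0000
Σ (Xₖ−Xₖ₋₁)(Yₖ+Yₖ₋₁) = (1/5)(0.0530+0.0000) + (1/5)(0.1580+0.0530) + (1/5)(0.3710+0.1580) + (1/5)(0.6250+0.3710) + (1/5)(1.0000+0.6250)
  = 0.0106 + 0.0422 + 0.1058 + 0.1992 + 0.3250 = 0.6828
G = 1 − 0.6828 = 0.3172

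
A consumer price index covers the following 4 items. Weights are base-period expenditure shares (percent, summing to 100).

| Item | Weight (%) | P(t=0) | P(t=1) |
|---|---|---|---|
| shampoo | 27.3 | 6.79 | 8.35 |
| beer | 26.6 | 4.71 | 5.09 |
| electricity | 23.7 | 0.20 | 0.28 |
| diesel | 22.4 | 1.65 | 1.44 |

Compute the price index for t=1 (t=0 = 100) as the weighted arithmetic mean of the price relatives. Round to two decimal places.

115.05

shampoo: 27.3 × (8.35/6.79) = 27.3 × 1.229750 = 33.5722
beer: 26.6 × (5.09/4.71) = 26.6 × 1.080679 = 28.7461
electricity: 23.7 × (0.28/0.20) = 23.7 × 1.400000 = 33.1800
diesel: 22.4 × (1.44/1.65) = 22.4 × 0.872727 = 19.5491
Index = Σ wᵢ·(p₁ᵢ/p₀ᵢ) = 33.5722 + 28.7461 + 33.1800 + 19.5491 = 115.0473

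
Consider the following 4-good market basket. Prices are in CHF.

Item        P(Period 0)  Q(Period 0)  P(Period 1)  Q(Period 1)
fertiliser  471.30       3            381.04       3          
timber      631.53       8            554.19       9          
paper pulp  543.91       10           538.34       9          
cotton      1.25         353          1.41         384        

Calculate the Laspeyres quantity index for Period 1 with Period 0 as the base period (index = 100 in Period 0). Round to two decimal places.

Laspeyres quantity index uses base-period prices as weights.
ΣP(Period 0)·Q(Period 1) = 471.30×3 + 631.53×9 + 543.91×9 + 1.25×384 = 1413.9 + 5683.77 + 4895.19 + 480 = 12472.86
ΣP(Period 0)·Q(Period 0) = 471.30×3 + 631.53×8 + 543.91×10 + 1.25×353 = 1413.9 + 5052.24 + 5439.1 + 441.25 = 12346.49
Index = 12472.86 / 12346.49 × 100 = 101.0235

101.02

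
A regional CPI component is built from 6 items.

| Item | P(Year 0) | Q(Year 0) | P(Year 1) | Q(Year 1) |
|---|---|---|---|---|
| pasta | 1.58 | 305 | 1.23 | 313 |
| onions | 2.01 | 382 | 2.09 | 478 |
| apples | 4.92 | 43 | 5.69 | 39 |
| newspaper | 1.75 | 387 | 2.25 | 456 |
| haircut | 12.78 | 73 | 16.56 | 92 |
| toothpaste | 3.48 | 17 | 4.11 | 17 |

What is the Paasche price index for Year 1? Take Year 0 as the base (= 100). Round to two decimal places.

Paasche price index uses current-period quantities as weights.
ΣP(Year 1)·Q(Year 1) = 1.23×313 + 2.09×478 + 5.69×39 + 2.25×456 + 16.56×92 + 4.11×17 = 384.99 + 999.02 + 221.91 + 1026 + 1523.52 + 69.87 = 4225.31
ΣP(Year 0)·Q(Year 1) = 1.58×313 + 2.01×478 + 4.92×39 + 1.75×456 + 12.78×92 + 3.48×17 = 494.54 + 960.78 + 191.88 + 798 + 1175.76 + 59.16 = 3680.12
Index = 4225.31 / 3680.12 × 100 = 114.8145

114.81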